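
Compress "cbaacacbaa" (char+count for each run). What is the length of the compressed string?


Input: cbaacacbaa
Runs:
  'c' x 1 => "c1"
  'b' x 1 => "b1"
  'a' x 2 => "a2"
  'c' x 1 => "c1"
  'a' x 1 => "a1"
  'c' x 1 => "c1"
  'b' x 1 => "b1"
  'a' x 2 => "a2"
Compressed: "c1b1a2c1a1c1b1a2"
Compressed length: 16

16


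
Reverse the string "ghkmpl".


Input: ghkmpl
Reading characters right to left:
  Position 5: 'l'
  Position 4: 'p'
  Position 3: 'm'
  Position 2: 'k'
  Position 1: 'h'
  Position 0: 'g'
Reversed: lpmkhg

lpmkhg


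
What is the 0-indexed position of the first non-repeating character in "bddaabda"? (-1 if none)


Input: bddaabda
Character frequencies:
  'a': 3
  'b': 2
  'd': 3
Scanning left to right for freq == 1:
  Position 0 ('b'): freq=2, skip
  Position 1 ('d'): freq=3, skip
  Position 2 ('d'): freq=3, skip
  Position 3 ('a'): freq=3, skip
  Position 4 ('a'): freq=3, skip
  Position 5 ('b'): freq=2, skip
  Position 6 ('d'): freq=3, skip
  Position 7 ('a'): freq=3, skip
  No unique character found => answer = -1

-1


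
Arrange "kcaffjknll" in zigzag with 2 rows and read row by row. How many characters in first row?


Zigzag "kcaffjknll" into 2 rows:
Placing characters:
  'k' => row 0
  'c' => row 1
  'a' => row 0
  'f' => row 1
  'f' => row 0
  'j' => row 1
  'k' => row 0
  'n' => row 1
  'l' => row 0
  'l' => row 1
Rows:
  Row 0: "kafkl"
  Row 1: "cfjnl"
First row length: 5

5


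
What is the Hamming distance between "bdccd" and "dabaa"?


Comparing "bdccd" and "dabaa" position by position:
  Position 0: 'b' vs 'd' => differ
  Position 1: 'd' vs 'a' => differ
  Position 2: 'c' vs 'b' => differ
  Position 3: 'c' vs 'a' => differ
  Position 4: 'd' vs 'a' => differ
Total differences (Hamming distance): 5

5


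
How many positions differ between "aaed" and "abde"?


Comparing "aaed" and "abde" position by position:
  Position 0: 'a' vs 'a' => same
  Position 1: 'a' vs 'b' => DIFFER
  Position 2: 'e' vs 'd' => DIFFER
  Position 3: 'd' vs 'e' => DIFFER
Positions that differ: 3

3


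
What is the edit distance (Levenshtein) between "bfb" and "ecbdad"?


Computing edit distance: "bfb" -> "ecbdad"
DP table:
           e    c    b    d    a    d
      0    1    2    3    4    5    6
  b   1    1    2    2    3    4    5
  f   2    2    2    3    3    4    5
  b   3    3    3    2    3    4    5
Edit distance = dp[3][6] = 5

5


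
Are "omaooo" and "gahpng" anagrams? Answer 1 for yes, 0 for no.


Strings: "omaooo", "gahpng"
Sorted first:  amoooo
Sorted second: agghnp
Differ at position 1: 'm' vs 'g' => not anagrams

0


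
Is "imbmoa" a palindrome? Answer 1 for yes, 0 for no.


Input: imbmoa
Reversed: aombmi
  Compare pos 0 ('i') with pos 5 ('a'): MISMATCH
  Compare pos 1 ('m') with pos 4 ('o'): MISMATCH
  Compare pos 2 ('b') with pos 3 ('m'): MISMATCH
Result: not a palindrome

0


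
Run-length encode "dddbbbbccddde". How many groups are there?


Input: dddbbbbccddde
Scanning for consecutive runs:
  Group 1: 'd' x 3 (positions 0-2)
  Group 2: 'b' x 4 (positions 3-6)
  Group 3: 'c' x 2 (positions 7-8)
  Group 4: 'd' x 3 (positions 9-11)
  Group 5: 'e' x 1 (positions 12-12)
Total groups: 5

5


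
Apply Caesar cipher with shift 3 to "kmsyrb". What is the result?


Caesar cipher: shift "kmsyrb" by 3
  'k' (pos 10) + 3 = pos 13 = 'n'
  'm' (pos 12) + 3 = pos 15 = 'p'
  's' (pos 18) + 3 = pos 21 = 'v'
  'y' (pos 24) + 3 = pos 1 = 'b'
  'r' (pos 17) + 3 = pos 20 = 'u'
  'b' (pos 1) + 3 = pos 4 = 'e'
Result: npvbue

npvbue


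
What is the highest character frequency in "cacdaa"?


Input: cacdaa
Character counts:
  'a': 3
  'c': 2
  'd': 1
Maximum frequency: 3

3


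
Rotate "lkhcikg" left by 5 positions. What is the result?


Input: "lkhcikg", rotate left by 5
First 5 characters: "lkhci"
Remaining characters: "kg"
Concatenate remaining + first: "kg" + "lkhci" = "kglkhci"

kglkhci


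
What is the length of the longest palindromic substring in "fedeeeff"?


Input: "fedeeeff"
Checking substrings for palindromes:
  [1:4] "ede" (len 3) => palindrome
  [3:6] "eee" (len 3) => palindrome
  [3:5] "ee" (len 2) => palindrome
  [4:6] "ee" (len 2) => palindrome
  [6:8] "ff" (len 2) => palindrome
Longest palindromic substring: "ede" with length 3

3


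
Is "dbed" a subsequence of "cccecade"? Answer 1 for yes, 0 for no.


Check if "dbed" is a subsequence of "cccecade"
Greedy scan:
  Position 0 ('c'): no match needed
  Position 1 ('c'): no match needed
  Position 2 ('c'): no match needed
  Position 3 ('e'): no match needed
  Position 4 ('c'): no match needed
  Position 5 ('a'): no match needed
  Position 6 ('d'): matches sub[0] = 'd'
  Position 7 ('e'): no match needed
Only matched 1/4 characters => not a subsequence

0


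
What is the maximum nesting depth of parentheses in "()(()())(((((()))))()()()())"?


Input: "()(()())(((((()))))()()()())"
Tracking depth:
  Position 0 '(': depth becomes 1
  Position 1 ')': depth becomes 0
  Position 2 '(': depth becomes 1
  Position 3 '(': depth becomes 2
  Position 4 ')': depth becomes 1
  Position 5 '(': depth becomes 2
  Position 6 ')': depth becomes 1
  Position 7 ')': depth becomes 0
  Position 8 '(': depth becomes 1
  Position 9 '(': depth becomes 2
  Position 10 '(': depth becomes 3
  Position 11 '(': depth becomes 4
  Position 12 '(': depth becomes 5
  Position 13 '(': depth becomes 6
  Position 14 ')': depth becomes 5
  Position 15 ')': depth becomes 4
  Position 16 ')': depth becomes 3
  Position 17 ')': depth becomes 2
  Position 18 ')': depth becomes 1
  Position 19 '(': depth becomes 2
  Position 20 ')': depth becomes 1
  Position 21 '(': depth becomes 2
  Position 22 ')': depth becomes 1
  Position 23 '(': depth becomes 2
  Position 24 ')': depth becomes 1
  Position 25 '(': depth becomes 2
  Position 26 ')': depth becomes 1
  Position 27 ')': depth becomes 0
Maximum depth reached: 6

6


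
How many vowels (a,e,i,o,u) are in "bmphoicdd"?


Input: bmphoicdd
Checking each character:
  'b' at position 0: consonant
  'm' at position 1: consonant
  'p' at position 2: consonant
  'h' at position 3: consonant
  'o' at position 4: vowel (running total: 1)
  'i' at position 5: vowel (running total: 2)
  'c' at position 6: consonant
  'd' at position 7: consonant
  'd' at position 8: consonant
Total vowels: 2

2


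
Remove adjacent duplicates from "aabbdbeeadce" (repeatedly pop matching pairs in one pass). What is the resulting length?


Input: aabbdbeeadce
Stack-based adjacent duplicate removal:
  Read 'a': push. Stack: a
  Read 'a': matches stack top 'a' => pop. Stack: (empty)
  Read 'b': push. Stack: b
  Read 'b': matches stack top 'b' => pop. Stack: (empty)
  Read 'd': push. Stack: d
  Read 'b': push. Stack: db
  Read 'e': push. Stack: dbe
  Read 'e': matches stack top 'e' => pop. Stack: db
  Read 'a': push. Stack: dba
  Read 'd': push. Stack: dbad
  Read 'c': push. Stack: dbadc
  Read 'e': push. Stack: dbadce
Final stack: "dbadce" (length 6)

6


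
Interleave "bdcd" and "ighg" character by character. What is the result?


Interleaving "bdcd" and "ighg":
  Position 0: 'b' from first, 'i' from second => "bi"
  Position 1: 'd' from first, 'g' from second => "dg"
  Position 2: 'c' from first, 'h' from second => "ch"
  Position 3: 'd' from first, 'g' from second => "dg"
Result: bidgchdg

bidgchdg


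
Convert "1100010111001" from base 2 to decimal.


Input: "1100010111001" in base 2
Positional expansion:
  Digit '1' (value 1) x 2^12 = 4096
  Digit '1' (value 1) x 2^11 = 2048
  Digit '0' (value 0) x 2^10 = 0
  Digit '0' (value 0) x 2^9 = 0
  Digit '0' (value 0) x 2^8 = 0
  Digit '1' (value 1) x 2^7 = 128
  Digit '0' (value 0) x 2^6 = 0
  Digit '1' (value 1) x 2^5 = 32
  Digit '1' (value 1) x 2^4 = 16
  Digit '1' (value 1) x 2^3 = 8
  Digit '0' (value 0) x 2^2 = 0
  Digit '0' (value 0) x 2^1 = 0
  Digit '1' (value 1) x 2^0 = 1
Sum = 6329

6329


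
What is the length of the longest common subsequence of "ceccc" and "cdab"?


LCS of "ceccc" and "cdab"
DP table:
           c    d    a    b
      0    0    0    0    0
  c   0    1    1    1    1
  e   0    1    1    1    1
  c   0    1    1    1    1
  c   0    1    1    1    1
  c   0    1    1    1    1
LCS length = dp[5][4] = 1

1


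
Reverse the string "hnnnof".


Input: hnnnof
Reading characters right to left:
  Position 5: 'f'
  Position 4: 'o'
  Position 3: 'n'
  Position 2: 'n'
  Position 1: 'n'
  Position 0: 'h'
Reversed: fonnnh

fonnnh


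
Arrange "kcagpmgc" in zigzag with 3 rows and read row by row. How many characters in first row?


Zigzag "kcagpmgc" into 3 rows:
Placing characters:
  'k' => row 0
  'c' => row 1
  'a' => row 2
  'g' => row 1
  'p' => row 0
  'm' => row 1
  'g' => row 2
  'c' => row 1
Rows:
  Row 0: "kp"
  Row 1: "cgmc"
  Row 2: "ag"
First row length: 2

2


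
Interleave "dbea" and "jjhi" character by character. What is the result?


Interleaving "dbea" and "jjhi":
  Position 0: 'd' from first, 'j' from second => "dj"
  Position 1: 'b' from first, 'j' from second => "bj"
  Position 2: 'e' from first, 'h' from second => "eh"
  Position 3: 'a' from first, 'i' from second => "ai"
Result: djbjehai

djbjehai


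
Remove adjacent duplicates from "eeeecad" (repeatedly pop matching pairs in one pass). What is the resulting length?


Input: eeeecad
Stack-based adjacent duplicate removal:
  Read 'e': push. Stack: e
  Read 'e': matches stack top 'e' => pop. Stack: (empty)
  Read 'e': push. Stack: e
  Read 'e': matches stack top 'e' => pop. Stack: (empty)
  Read 'c': push. Stack: c
  Read 'a': push. Stack: ca
  Read 'd': push. Stack: cad
Final stack: "cad" (length 3)

3


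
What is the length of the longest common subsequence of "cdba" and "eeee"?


LCS of "cdba" and "eeee"
DP table:
           e    e    e    e
      0    0    0    0    0
  c   0    0    0    0    0
  d   0    0    0    0    0
  b   0    0    0    0    0
  a   0    0    0    0    0
LCS length = dp[4][4] = 0

0


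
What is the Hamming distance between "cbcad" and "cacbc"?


Comparing "cbcad" and "cacbc" position by position:
  Position 0: 'c' vs 'c' => same
  Position 1: 'b' vs 'a' => differ
  Position 2: 'c' vs 'c' => same
  Position 3: 'a' vs 'b' => differ
  Position 4: 'd' vs 'c' => differ
Total differences (Hamming distance): 3

3


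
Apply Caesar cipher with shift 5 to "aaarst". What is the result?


Caesar cipher: shift "aaarst" by 5
  'a' (pos 0) + 5 = pos 5 = 'f'
  'a' (pos 0) + 5 = pos 5 = 'f'
  'a' (pos 0) + 5 = pos 5 = 'f'
  'r' (pos 17) + 5 = pos 22 = 'w'
  's' (pos 18) + 5 = pos 23 = 'x'
  't' (pos 19) + 5 = pos 24 = 'y'
Result: fffwxy

fffwxy


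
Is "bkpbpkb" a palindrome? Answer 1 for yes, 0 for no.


Input: bkpbpkb
Reversed: bkpbpkb
  Compare pos 0 ('b') with pos 6 ('b'): match
  Compare pos 1 ('k') with pos 5 ('k'): match
  Compare pos 2 ('p') with pos 4 ('p'): match
Result: palindrome

1


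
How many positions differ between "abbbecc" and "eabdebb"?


Comparing "abbbecc" and "eabdebb" position by position:
  Position 0: 'a' vs 'e' => DIFFER
  Position 1: 'b' vs 'a' => DIFFER
  Position 2: 'b' vs 'b' => same
  Position 3: 'b' vs 'd' => DIFFER
  Position 4: 'e' vs 'e' => same
  Position 5: 'c' vs 'b' => DIFFER
  Position 6: 'c' vs 'b' => DIFFER
Positions that differ: 5

5


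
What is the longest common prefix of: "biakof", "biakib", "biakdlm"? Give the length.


Words: biakof, biakib, biakdlm
  Position 0: all 'b' => match
  Position 1: all 'i' => match
  Position 2: all 'a' => match
  Position 3: all 'k' => match
  Position 4: ('o', 'i', 'd') => mismatch, stop
LCP = "biak" (length 4)

4


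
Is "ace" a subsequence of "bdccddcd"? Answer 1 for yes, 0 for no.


Check if "ace" is a subsequence of "bdccddcd"
Greedy scan:
  Position 0 ('b'): no match needed
  Position 1 ('d'): no match needed
  Position 2 ('c'): no match needed
  Position 3 ('c'): no match needed
  Position 4 ('d'): no match needed
  Position 5 ('d'): no match needed
  Position 6 ('c'): no match needed
  Position 7 ('d'): no match needed
Only matched 0/3 characters => not a subsequence

0


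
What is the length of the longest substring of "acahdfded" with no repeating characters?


Input: "acahdfded"
Sliding window (track last position of each char):
  Position 0 ('a'): window [0,0] length 1 -- new best
  Position 1 ('c'): window [0,1] length 2 -- new best
  Position 2 ('a'): repeat (last at 0), move window start to 1
  Position 2 ('a'): window [1,2] length 2
  Position 3 ('h'): window [1,3] length 3 -- new best
  Position 4 ('d'): window [1,4] length 4 -- new best
  Position 5 ('f'): window [1,5] length 5 -- new best
  Position 6 ('d'): repeat (last at 4), move window start to 5
  Position 6 ('d'): window [5,6] length 2
  Position 7 ('e'): window [5,7] length 3
  Position 8 ('d'): repeat (last at 6), move window start to 7
  Position 8 ('d'): window [7,8] length 2
Longest substring with no repeats: "cahdf" with length 5

5


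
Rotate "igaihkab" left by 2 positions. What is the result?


Input: "igaihkab", rotate left by 2
First 2 characters: "ig"
Remaining characters: "aihkab"
Concatenate remaining + first: "aihkab" + "ig" = "aihkabig"

aihkabig


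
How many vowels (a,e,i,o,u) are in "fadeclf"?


Input: fadeclf
Checking each character:
  'f' at position 0: consonant
  'a' at position 1: vowel (running total: 1)
  'd' at position 2: consonant
  'e' at position 3: vowel (running total: 2)
  'c' at position 4: consonant
  'l' at position 5: consonant
  'f' at position 6: consonant
Total vowels: 2

2


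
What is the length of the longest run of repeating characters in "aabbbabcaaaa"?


Input: "aabbbabcaaaa"
Scanning for longest run:
  Position 1 ('a'): continues run of 'a', length=2
  Position 2 ('b'): new char, reset run to 1
  Position 3 ('b'): continues run of 'b', length=2
  Position 4 ('b'): continues run of 'b', length=3
  Position 5 ('a'): new char, reset run to 1
  Position 6 ('b'): new char, reset run to 1
  Position 7 ('c'): new char, reset run to 1
  Position 8 ('a'): new char, reset run to 1
  Position 9 ('a'): continues run of 'a', length=2
  Position 10 ('a'): continues run of 'a', length=3
  Position 11 ('a'): continues run of 'a', length=4
Longest run: 'a' with length 4

4


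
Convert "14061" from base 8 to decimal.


Input: "14061" in base 8
Positional expansion:
  Digit '1' (value 1) x 8^4 = 4096
  Digit '4' (value 4) x 8^3 = 2048
  Digit '0' (value 0) x 8^2 = 0
  Digit '6' (value 6) x 8^1 = 48
  Digit '1' (value 1) x 8^0 = 1
Sum = 6193

6193


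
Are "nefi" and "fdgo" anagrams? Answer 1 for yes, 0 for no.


Strings: "nefi", "fdgo"
Sorted first:  efin
Sorted second: dfgo
Differ at position 0: 'e' vs 'd' => not anagrams

0


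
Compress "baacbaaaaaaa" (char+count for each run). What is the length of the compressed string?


Input: baacbaaaaaaa
Runs:
  'b' x 1 => "b1"
  'a' x 2 => "a2"
  'c' x 1 => "c1"
  'b' x 1 => "b1"
  'a' x 7 => "a7"
Compressed: "b1a2c1b1a7"
Compressed length: 10

10


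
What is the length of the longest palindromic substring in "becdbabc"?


Input: "becdbabc"
Checking substrings for palindromes:
  [4:7] "bab" (len 3) => palindrome
Longest palindromic substring: "bab" with length 3

3


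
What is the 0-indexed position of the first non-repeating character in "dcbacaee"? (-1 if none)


Input: dcbacaee
Character frequencies:
  'a': 2
  'b': 1
  'c': 2
  'd': 1
  'e': 2
Scanning left to right for freq == 1:
  Position 0 ('d'): unique! => answer = 0

0


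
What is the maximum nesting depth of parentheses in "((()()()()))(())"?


Input: "((()()()()))(())"
Tracking depth:
  Position 0 '(': depth becomes 1
  Position 1 '(': depth becomes 2
  Position 2 '(': depth becomes 3
  Position 3 ')': depth becomes 2
  Position 4 '(': depth becomes 3
  Position 5 ')': depth becomes 2
  Position 6 '(': depth becomes 3
  Position 7 ')': depth becomes 2
  Position 8 '(': depth becomes 3
  Position 9 ')': depth becomes 2
  Position 10 ')': depth becomes 1
  Position 11 ')': depth becomes 0
  Position 12 '(': depth becomes 1
  Position 13 '(': depth becomes 2
  Position 14 ')': depth becomes 1
  Position 15 ')': depth becomes 0
Maximum depth reached: 3

3


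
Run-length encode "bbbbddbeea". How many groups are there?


Input: bbbbddbeea
Scanning for consecutive runs:
  Group 1: 'b' x 4 (positions 0-3)
  Group 2: 'd' x 2 (positions 4-5)
  Group 3: 'b' x 1 (positions 6-6)
  Group 4: 'e' x 2 (positions 7-8)
  Group 5: 'a' x 1 (positions 9-9)
Total groups: 5

5


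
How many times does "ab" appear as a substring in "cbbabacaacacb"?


Searching for "ab" in "cbbabacaacacb"
Scanning each position:
  Position 0: "cb" => no
  Position 1: "bb" => no
  Position 2: "ba" => no
  Position 3: "ab" => MATCH
  Position 4: "ba" => no
  Position 5: "ac" => no
  Position 6: "ca" => no
  Position 7: "aa" => no
  Position 8: "ac" => no
  Position 9: "ca" => no
  Position 10: "ac" => no
  Position 11: "cb" => no
Total occurrences: 1

1


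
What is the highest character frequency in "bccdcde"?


Input: bccdcde
Character counts:
  'b': 1
  'c': 3
  'd': 2
  'e': 1
Maximum frequency: 3

3


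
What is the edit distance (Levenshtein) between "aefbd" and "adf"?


Computing edit distance: "aefbd" -> "adf"
DP table:
           a    d    f
      0    1    2    3
  a   1    0    1    2
  e   2    1    1    2
  f   3    2    2    1
  b   4    3    3    2
  d   5    4    3    3
Edit distance = dp[5][3] = 3

3


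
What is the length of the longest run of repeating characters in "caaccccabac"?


Input: "caaccccabac"
Scanning for longest run:
  Position 1 ('a'): new char, reset run to 1
  Position 2 ('a'): continues run of 'a', length=2
  Position 3 ('c'): new char, reset run to 1
  Position 4 ('c'): continues run of 'c', length=2
  Position 5 ('c'): continues run of 'c', length=3
  Position 6 ('c'): continues run of 'c', length=4
  Position 7 ('a'): new char, reset run to 1
  Position 8 ('b'): new char, reset run to 1
  Position 9 ('a'): new char, reset run to 1
  Position 10 ('c'): new char, reset run to 1
Longest run: 'c' with length 4

4


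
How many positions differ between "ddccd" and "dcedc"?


Comparing "ddccd" and "dcedc" position by position:
  Position 0: 'd' vs 'd' => same
  Position 1: 'd' vs 'c' => DIFFER
  Position 2: 'c' vs 'e' => DIFFER
  Position 3: 'c' vs 'd' => DIFFER
  Position 4: 'd' vs 'c' => DIFFER
Positions that differ: 4

4


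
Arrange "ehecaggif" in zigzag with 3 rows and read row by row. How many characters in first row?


Zigzag "ehecaggif" into 3 rows:
Placing characters:
  'e' => row 0
  'h' => row 1
  'e' => row 2
  'c' => row 1
  'a' => row 0
  'g' => row 1
  'g' => row 2
  'i' => row 1
  'f' => row 0
Rows:
  Row 0: "eaf"
  Row 1: "hcgi"
  Row 2: "eg"
First row length: 3

3


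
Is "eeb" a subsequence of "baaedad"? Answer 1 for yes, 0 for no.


Check if "eeb" is a subsequence of "baaedad"
Greedy scan:
  Position 0 ('b'): no match needed
  Position 1 ('a'): no match needed
  Position 2 ('a'): no match needed
  Position 3 ('e'): matches sub[0] = 'e'
  Position 4 ('d'): no match needed
  Position 5 ('a'): no match needed
  Position 6 ('d'): no match needed
Only matched 1/3 characters => not a subsequence

0


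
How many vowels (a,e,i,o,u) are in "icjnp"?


Input: icjnp
Checking each character:
  'i' at position 0: vowel (running total: 1)
  'c' at position 1: consonant
  'j' at position 2: consonant
  'n' at position 3: consonant
  'p' at position 4: consonant
Total vowels: 1

1


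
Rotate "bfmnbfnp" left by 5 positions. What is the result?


Input: "bfmnbfnp", rotate left by 5
First 5 characters: "bfmnb"
Remaining characters: "fnp"
Concatenate remaining + first: "fnp" + "bfmnb" = "fnpbfmnb"

fnpbfmnb


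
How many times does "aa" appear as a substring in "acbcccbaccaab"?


Searching for "aa" in "acbcccbaccaab"
Scanning each position:
  Position 0: "ac" => no
  Position 1: "cb" => no
  Position 2: "bc" => no
  Position 3: "cc" => no
  Position 4: "cc" => no
  Position 5: "cb" => no
  Position 6: "ba" => no
  Position 7: "ac" => no
  Position 8: "cc" => no
  Position 9: "ca" => no
  Position 10: "aa" => MATCH
  Position 11: "ab" => no
Total occurrences: 1

1


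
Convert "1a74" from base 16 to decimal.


Input: "1a74" in base 16
Positional expansion:
  Digit '1' (value 1) x 16^3 = 4096
  Digit 'a' (value 10) x 16^2 = 2560
  Digit '7' (value 7) x 16^1 = 112
  Digit '4' (value 4) x 16^0 = 4
Sum = 6772

6772


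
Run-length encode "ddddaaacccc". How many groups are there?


Input: ddddaaacccc
Scanning for consecutive runs:
  Group 1: 'd' x 4 (positions 0-3)
  Group 2: 'a' x 3 (positions 4-6)
  Group 3: 'c' x 4 (positions 7-10)
Total groups: 3

3


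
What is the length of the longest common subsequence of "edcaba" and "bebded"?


LCS of "edcaba" and "bebded"
DP table:
           b    e    b    d    e    d
      0    0    0    0    0    0    0
  e   0    0    1    1    1    1    1
  d   0    0    1    1    2    2    2
  c   0    0    1    1    2    2    2
  a   0    0    1    1    2    2    2
  b   0    1    1    2    2    2    2
  a   0    1    1    2    2    2    2
LCS length = dp[6][6] = 2

2


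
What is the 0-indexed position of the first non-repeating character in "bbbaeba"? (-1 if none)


Input: bbbaeba
Character frequencies:
  'a': 2
  'b': 4
  'e': 1
Scanning left to right for freq == 1:
  Position 0 ('b'): freq=4, skip
  Position 1 ('b'): freq=4, skip
  Position 2 ('b'): freq=4, skip
  Position 3 ('a'): freq=2, skip
  Position 4 ('e'): unique! => answer = 4

4


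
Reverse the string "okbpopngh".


Input: okbpopngh
Reading characters right to left:
  Position 8: 'h'
  Position 7: 'g'
  Position 6: 'n'
  Position 5: 'p'
  Position 4: 'o'
  Position 3: 'p'
  Position 2: 'b'
  Position 1: 'k'
  Position 0: 'o'
Reversed: hgnpopbko

hgnpopbko


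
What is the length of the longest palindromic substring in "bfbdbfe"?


Input: "bfbdbfe"
Checking substrings for palindromes:
  [1:6] "fbdbf" (len 5) => palindrome
  [0:3] "bfb" (len 3) => palindrome
  [2:5] "bdb" (len 3) => palindrome
Longest palindromic substring: "fbdbf" with length 5

5


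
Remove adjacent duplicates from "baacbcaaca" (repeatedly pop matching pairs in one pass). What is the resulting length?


Input: baacbcaaca
Stack-based adjacent duplicate removal:
  Read 'b': push. Stack: b
  Read 'a': push. Stack: ba
  Read 'a': matches stack top 'a' => pop. Stack: b
  Read 'c': push. Stack: bc
  Read 'b': push. Stack: bcb
  Read 'c': push. Stack: bcbc
  Read 'a': push. Stack: bcbca
  Read 'a': matches stack top 'a' => pop. Stack: bcbc
  Read 'c': matches stack top 'c' => pop. Stack: bcb
  Read 'a': push. Stack: bcba
Final stack: "bcba" (length 4)

4


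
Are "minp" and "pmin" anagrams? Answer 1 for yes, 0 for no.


Strings: "minp", "pmin"
Sorted first:  imnp
Sorted second: imnp
Sorted forms match => anagrams

1


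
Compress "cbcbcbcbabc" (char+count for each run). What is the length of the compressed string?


Input: cbcbcbcbabc
Runs:
  'c' x 1 => "c1"
  'b' x 1 => "b1"
  'c' x 1 => "c1"
  'b' x 1 => "b1"
  'c' x 1 => "c1"
  'b' x 1 => "b1"
  'c' x 1 => "c1"
  'b' x 1 => "b1"
  'a' x 1 => "a1"
  'b' x 1 => "b1"
  'c' x 1 => "c1"
Compressed: "c1b1c1b1c1b1c1b1a1b1c1"
Compressed length: 22

22


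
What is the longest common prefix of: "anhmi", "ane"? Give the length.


Words: anhmi, ane
  Position 0: all 'a' => match
  Position 1: all 'n' => match
  Position 2: ('h', 'e') => mismatch, stop
LCP = "an" (length 2)

2


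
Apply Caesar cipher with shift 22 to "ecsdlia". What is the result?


Caesar cipher: shift "ecsdlia" by 22
  'e' (pos 4) + 22 = pos 0 = 'a'
  'c' (pos 2) + 22 = pos 24 = 'y'
  's' (pos 18) + 22 = pos 14 = 'o'
  'd' (pos 3) + 22 = pos 25 = 'z'
  'l' (pos 11) + 22 = pos 7 = 'h'
  'i' (pos 8) + 22 = pos 4 = 'e'
  'a' (pos 0) + 22 = pos 22 = 'w'
Result: ayozhew

ayozhew


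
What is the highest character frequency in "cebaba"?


Input: cebaba
Character counts:
  'a': 2
  'b': 2
  'c': 1
  'e': 1
Maximum frequency: 2

2


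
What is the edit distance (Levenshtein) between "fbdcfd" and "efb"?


Computing edit distance: "fbdcfd" -> "efb"
DP table:
           e    f    b
      0    1    2    3
  f   1    1    1    2
  b   2    2    2    1
  d   3    3    3    2
  c   4    4    4    3
  f   5    5    4    4
  d   6    6    5    5
Edit distance = dp[6][3] = 5

5


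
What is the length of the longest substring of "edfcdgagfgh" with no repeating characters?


Input: "edfcdgagfgh"
Sliding window (track last position of each char):
  Position 0 ('e'): window [0,0] length 1 -- new best
  Position 1 ('d'): window [0,1] length 2 -- new best
  Position 2 ('f'): window [0,2] length 3 -- new best
  Position 3 ('c'): window [0,3] length 4 -- new best
  Position 4 ('d'): repeat (last at 1), move window start to 2
  Position 4 ('d'): window [2,4] length 3
  Position 5 ('g'): window [2,5] length 4
  Position 6 ('a'): window [2,6] length 5 -- new best
  Position 7 ('g'): repeat (last at 5), move window start to 6
  Position 7 ('g'): window [6,7] length 2
  Position 8 ('f'): window [6,8] length 3
  Position 9 ('g'): repeat (last at 7), move window start to 8
  Position 9 ('g'): window [8,9] length 2
  Position 10 ('h'): window [8,10] length 3
Longest substring with no repeats: "fcdga" with length 5

5


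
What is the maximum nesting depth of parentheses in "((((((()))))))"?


Input: "((((((()))))))"
Tracking depth:
  Position 0 '(': depth becomes 1
  Position 1 '(': depth becomes 2
  Position 2 '(': depth becomes 3
  Position 3 '(': depth becomes 4
  Position 4 '(': depth becomes 5
  Position 5 '(': depth becomes 6
  Position 6 '(': depth becomes 7
  Position 7 ')': depth becomes 6
  Position 8 ')': depth becomes 5
  Position 9 ')': depth becomes 4
  Position 10 ')': depth becomes 3
  Position 11 ')': depth becomes 2
  Position 12 ')': depth becomes 1
  Position 13 ')': depth becomes 0
Maximum depth reached: 7

7


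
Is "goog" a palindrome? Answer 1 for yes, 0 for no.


Input: goog
Reversed: goog
  Compare pos 0 ('g') with pos 3 ('g'): match
  Compare pos 1 ('o') with pos 2 ('o'): match
Result: palindrome

1


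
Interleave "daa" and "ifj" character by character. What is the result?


Interleaving "daa" and "ifj":
  Position 0: 'd' from first, 'i' from second => "di"
  Position 1: 'a' from first, 'f' from second => "af"
  Position 2: 'a' from first, 'j' from second => "aj"
Result: diafaj

diafaj


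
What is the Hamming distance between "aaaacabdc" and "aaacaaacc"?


Comparing "aaaacabdc" and "aaacaaacc" position by position:
  Position 0: 'a' vs 'a' => same
  Position 1: 'a' vs 'a' => same
  Position 2: 'a' vs 'a' => same
  Position 3: 'a' vs 'c' => differ
  Position 4: 'c' vs 'a' => differ
  Position 5: 'a' vs 'a' => same
  Position 6: 'b' vs 'a' => differ
  Position 7: 'd' vs 'c' => differ
  Position 8: 'c' vs 'c' => same
Total differences (Hamming distance): 4

4


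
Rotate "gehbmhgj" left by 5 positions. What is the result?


Input: "gehbmhgj", rotate left by 5
First 5 characters: "gehbm"
Remaining characters: "hgj"
Concatenate remaining + first: "hgj" + "gehbm" = "hgjgehbm"

hgjgehbm


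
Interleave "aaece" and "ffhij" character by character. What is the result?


Interleaving "aaece" and "ffhij":
  Position 0: 'a' from first, 'f' from second => "af"
  Position 1: 'a' from first, 'f' from second => "af"
  Position 2: 'e' from first, 'h' from second => "eh"
  Position 3: 'c' from first, 'i' from second => "ci"
  Position 4: 'e' from first, 'j' from second => "ej"
Result: afafehciej

afafehciej


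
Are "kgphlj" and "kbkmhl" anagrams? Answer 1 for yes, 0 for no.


Strings: "kgphlj", "kbkmhl"
Sorted first:  ghjklp
Sorted second: bhkklm
Differ at position 0: 'g' vs 'b' => not anagrams

0


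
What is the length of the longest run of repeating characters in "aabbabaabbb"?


Input: "aabbabaabbb"
Scanning for longest run:
  Position 1 ('a'): continues run of 'a', length=2
  Position 2 ('b'): new char, reset run to 1
  Position 3 ('b'): continues run of 'b', length=2
  Position 4 ('a'): new char, reset run to 1
  Position 5 ('b'): new char, reset run to 1
  Position 6 ('a'): new char, reset run to 1
  Position 7 ('a'): continues run of 'a', length=2
  Position 8 ('b'): new char, reset run to 1
  Position 9 ('b'): continues run of 'b', length=2
  Position 10 ('b'): continues run of 'b', length=3
Longest run: 'b' with length 3

3


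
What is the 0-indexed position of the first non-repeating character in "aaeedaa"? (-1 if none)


Input: aaeedaa
Character frequencies:
  'a': 4
  'd': 1
  'e': 2
Scanning left to right for freq == 1:
  Position 0 ('a'): freq=4, skip
  Position 1 ('a'): freq=4, skip
  Position 2 ('e'): freq=2, skip
  Position 3 ('e'): freq=2, skip
  Position 4 ('d'): unique! => answer = 4

4


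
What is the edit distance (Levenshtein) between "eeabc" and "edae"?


Computing edit distance: "eeabc" -> "edae"
DP table:
           e    d    a    e
      0    1    2    3    4
  e   1    0    1    2    3
  e   2    1    1    2    2
  a   3    2    2    1    2
  b   4    3    3    2    2
  c   5    4    4    3    3
Edit distance = dp[5][4] = 3

3


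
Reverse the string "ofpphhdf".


Input: ofpphhdf
Reading characters right to left:
  Position 7: 'f'
  Position 6: 'd'
  Position 5: 'h'
  Position 4: 'h'
  Position 3: 'p'
  Position 2: 'p'
  Position 1: 'f'
  Position 0: 'o'
Reversed: fdhhppfo

fdhhppfo


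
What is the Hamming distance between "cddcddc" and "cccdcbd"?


Comparing "cddcddc" and "cccdcbd" position by position:
  Position 0: 'c' vs 'c' => same
  Position 1: 'd' vs 'c' => differ
  Position 2: 'd' vs 'c' => differ
  Position 3: 'c' vs 'd' => differ
  Position 4: 'd' vs 'c' => differ
  Position 5: 'd' vs 'b' => differ
  Position 6: 'c' vs 'd' => differ
Total differences (Hamming distance): 6

6


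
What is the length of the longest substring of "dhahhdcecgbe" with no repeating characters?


Input: "dhahhdcecgbe"
Sliding window (track last position of each char):
  Position 0 ('d'): window [0,0] length 1 -- new best
  Position 1 ('h'): window [0,1] length 2 -- new best
  Position 2 ('a'): window [0,2] length 3 -- new best
  Position 3 ('h'): repeat (last at 1), move window start to 2
  Position 3 ('h'): window [2,3] length 2
  Position 4 ('h'): repeat (last at 3), move window start to 4
  Position 4 ('h'): window [4,4] length 1
  Position 5 ('d'): window [4,5] length 2
  Position 6 ('c'): window [4,6] length 3
  Position 7 ('e'): window [4,7] length 4 -- new best
  Position 8 ('c'): repeat (last at 6), move window start to 7
  Position 8 ('c'): window [7,8] length 2
  Position 9 ('g'): window [7,9] length 3
  Position 10 ('b'): window [7,10] length 4
  Position 11 ('e'): repeat (last at 7), move window start to 8
  Position 11 ('e'): window [8,11] length 4
Longest substring with no repeats: "hdce" with length 4

4


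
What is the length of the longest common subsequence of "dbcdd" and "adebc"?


LCS of "dbcdd" and "adebc"
DP table:
           a    d    e    b    c
      0    0    0    0    0    0
  d   0    0    1    1    1    1
  b   0    0    1    1    2    2
  c   0    0    1    1    2    3
  d   0    0    1    1    2    3
  d   0    0    1    1    2    3
LCS length = dp[5][5] = 3

3


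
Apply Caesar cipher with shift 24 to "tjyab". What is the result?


Caesar cipher: shift "tjyab" by 24
  't' (pos 19) + 24 = pos 17 = 'r'
  'j' (pos 9) + 24 = pos 7 = 'h'
  'y' (pos 24) + 24 = pos 22 = 'w'
  'a' (pos 0) + 24 = pos 24 = 'y'
  'b' (pos 1) + 24 = pos 25 = 'z'
Result: rhwyz

rhwyz


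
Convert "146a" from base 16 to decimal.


Input: "146a" in base 16
Positional expansion:
  Digit '1' (value 1) x 16^3 = 4096
  Digit '4' (value 4) x 16^2 = 1024
  Digit '6' (value 6) x 16^1 = 96
  Digit 'a' (value 10) x 16^0 = 10
Sum = 5226

5226


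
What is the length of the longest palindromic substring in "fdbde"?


Input: "fdbde"
Checking substrings for palindromes:
  [1:4] "dbd" (len 3) => palindrome
Longest palindromic substring: "dbd" with length 3

3


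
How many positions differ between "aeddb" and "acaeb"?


Comparing "aeddb" and "acaeb" position by position:
  Position 0: 'a' vs 'a' => same
  Position 1: 'e' vs 'c' => DIFFER
  Position 2: 'd' vs 'a' => DIFFER
  Position 3: 'd' vs 'e' => DIFFER
  Position 4: 'b' vs 'b' => same
Positions that differ: 3

3


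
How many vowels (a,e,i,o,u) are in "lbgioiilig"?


Input: lbgioiilig
Checking each character:
  'l' at position 0: consonant
  'b' at position 1: consonant
  'g' at position 2: consonant
  'i' at position 3: vowel (running total: 1)
  'o' at position 4: vowel (running total: 2)
  'i' at position 5: vowel (running total: 3)
  'i' at position 6: vowel (running total: 4)
  'l' at position 7: consonant
  'i' at position 8: vowel (running total: 5)
  'g' at position 9: consonant
Total vowels: 5

5


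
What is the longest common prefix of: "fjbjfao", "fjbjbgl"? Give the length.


Words: fjbjfao, fjbjbgl
  Position 0: all 'f' => match
  Position 1: all 'j' => match
  Position 2: all 'b' => match
  Position 3: all 'j' => match
  Position 4: ('f', 'b') => mismatch, stop
LCP = "fjbj" (length 4)

4


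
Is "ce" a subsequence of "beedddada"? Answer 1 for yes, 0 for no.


Check if "ce" is a subsequence of "beedddada"
Greedy scan:
  Position 0 ('b'): no match needed
  Position 1 ('e'): no match needed
  Position 2 ('e'): no match needed
  Position 3 ('d'): no match needed
  Position 4 ('d'): no match needed
  Position 5 ('d'): no match needed
  Position 6 ('a'): no match needed
  Position 7 ('d'): no match needed
  Position 8 ('a'): no match needed
Only matched 0/2 characters => not a subsequence

0


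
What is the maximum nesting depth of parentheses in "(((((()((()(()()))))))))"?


Input: "(((((()((()(()()))))))))"
Tracking depth:
  Position 0 '(': depth becomes 1
  Position 1 '(': depth becomes 2
  Position 2 '(': depth becomes 3
  Position 3 '(': depth becomes 4
  Position 4 '(': depth becomes 5
  Position 5 '(': depth becomes 6
  Position 6 ')': depth becomes 5
  Position 7 '(': depth becomes 6
  Position 8 '(': depth becomes 7
  Position 9 '(': depth becomes 8
  Position 10 ')': depth becomes 7
  Position 11 '(': depth becomes 8
  Position 12 '(': depth becomes 9
  Position 13 ')': depth becomes 8
  Position 14 '(': depth becomes 9
  Position 15 ')': depth becomes 8
  Position 16 ')': depth becomes 7
  Position 17 ')': depth becomes 6
  Position 18 ')': depth becomes 5
  Position 19 ')': depth becomes 4
  Position 20 ')': depth becomes 3
  Position 21 ')': depth becomes 2
  Position 22 ')': depth becomes 1
  Position 23 ')': depth becomes 0
Maximum depth reached: 9

9


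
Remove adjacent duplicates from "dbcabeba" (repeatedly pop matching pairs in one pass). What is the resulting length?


Input: dbcabeba
Stack-based adjacent duplicate removal:
  Read 'd': push. Stack: d
  Read 'b': push. Stack: db
  Read 'c': push. Stack: dbc
  Read 'a': push. Stack: dbca
  Read 'b': push. Stack: dbcab
  Read 'e': push. Stack: dbcabe
  Read 'b': push. Stack: dbcabeb
  Read 'a': push. Stack: dbcabeba
Final stack: "dbcabeba" (length 8)

8


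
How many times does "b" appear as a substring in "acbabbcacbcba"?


Searching for "b" in "acbabbcacbcba"
Scanning each position:
  Position 0: "a" => no
  Position 1: "c" => no
  Position 2: "b" => MATCH
  Position 3: "a" => no
  Position 4: "b" => MATCH
  Position 5: "b" => MATCH
  Position 6: "c" => no
  Position 7: "a" => no
  Position 8: "c" => no
  Position 9: "b" => MATCH
  Position 10: "c" => no
  Position 11: "b" => MATCH
  Position 12: "a" => no
Total occurrences: 5

5


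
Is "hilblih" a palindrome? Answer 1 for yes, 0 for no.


Input: hilblih
Reversed: hilblih
  Compare pos 0 ('h') with pos 6 ('h'): match
  Compare pos 1 ('i') with pos 5 ('i'): match
  Compare pos 2 ('l') with pos 4 ('l'): match
Result: palindrome

1


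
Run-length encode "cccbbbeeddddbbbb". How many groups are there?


Input: cccbbbeeddddbbbb
Scanning for consecutive runs:
  Group 1: 'c' x 3 (positions 0-2)
  Group 2: 'b' x 3 (positions 3-5)
  Group 3: 'e' x 2 (positions 6-7)
  Group 4: 'd' x 4 (positions 8-11)
  Group 5: 'b' x 4 (positions 12-15)
Total groups: 5

5


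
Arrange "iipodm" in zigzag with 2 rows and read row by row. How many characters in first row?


Zigzag "iipodm" into 2 rows:
Placing characters:
  'i' => row 0
  'i' => row 1
  'p' => row 0
  'o' => row 1
  'd' => row 0
  'm' => row 1
Rows:
  Row 0: "ipd"
  Row 1: "iom"
First row length: 3

3


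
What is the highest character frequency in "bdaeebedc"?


Input: bdaeebedc
Character counts:
  'a': 1
  'b': 2
  'c': 1
  'd': 2
  'e': 3
Maximum frequency: 3

3


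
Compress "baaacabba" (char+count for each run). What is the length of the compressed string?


Input: baaacabba
Runs:
  'b' x 1 => "b1"
  'a' x 3 => "a3"
  'c' x 1 => "c1"
  'a' x 1 => "a1"
  'b' x 2 => "b2"
  'a' x 1 => "a1"
Compressed: "b1a3c1a1b2a1"
Compressed length: 12

12


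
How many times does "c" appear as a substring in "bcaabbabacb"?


Searching for "c" in "bcaabbabacb"
Scanning each position:
  Position 0: "b" => no
  Position 1: "c" => MATCH
  Position 2: "a" => no
  Position 3: "a" => no
  Position 4: "b" => no
  Position 5: "b" => no
  Position 6: "a" => no
  Position 7: "b" => no
  Position 8: "a" => no
  Position 9: "c" => MATCH
  Position 10: "b" => no
Total occurrences: 2

2


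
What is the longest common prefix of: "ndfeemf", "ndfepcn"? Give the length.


Words: ndfeemf, ndfepcn
  Position 0: all 'n' => match
  Position 1: all 'd' => match
  Position 2: all 'f' => match
  Position 3: all 'e' => match
  Position 4: ('e', 'p') => mismatch, stop
LCP = "ndfe" (length 4)

4


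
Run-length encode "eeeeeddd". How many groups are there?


Input: eeeeeddd
Scanning for consecutive runs:
  Group 1: 'e' x 5 (positions 0-4)
  Group 2: 'd' x 3 (positions 5-7)
Total groups: 2

2


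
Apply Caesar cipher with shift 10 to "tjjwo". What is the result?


Caesar cipher: shift "tjjwo" by 10
  't' (pos 19) + 10 = pos 3 = 'd'
  'j' (pos 9) + 10 = pos 19 = 't'
  'j' (pos 9) + 10 = pos 19 = 't'
  'w' (pos 22) + 10 = pos 6 = 'g'
  'o' (pos 14) + 10 = pos 24 = 'y'
Result: dttgy

dttgy


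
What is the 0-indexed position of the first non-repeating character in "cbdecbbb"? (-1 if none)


Input: cbdecbbb
Character frequencies:
  'b': 4
  'c': 2
  'd': 1
  'e': 1
Scanning left to right for freq == 1:
  Position 0 ('c'): freq=2, skip
  Position 1 ('b'): freq=4, skip
  Position 2 ('d'): unique! => answer = 2

2


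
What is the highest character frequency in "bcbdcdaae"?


Input: bcbdcdaae
Character counts:
  'a': 2
  'b': 2
  'c': 2
  'd': 2
  'e': 1
Maximum frequency: 2

2


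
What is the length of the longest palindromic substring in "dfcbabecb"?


Input: "dfcbabecb"
Checking substrings for palindromes:
  [3:6] "bab" (len 3) => palindrome
Longest palindromic substring: "bab" with length 3

3


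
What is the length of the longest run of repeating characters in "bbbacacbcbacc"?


Input: "bbbacacbcbacc"
Scanning for longest run:
  Position 1 ('b'): continues run of 'b', length=2
  Position 2 ('b'): continues run of 'b', length=3
  Position 3 ('a'): new char, reset run to 1
  Position 4 ('c'): new char, reset run to 1
  Position 5 ('a'): new char, reset run to 1
  Position 6 ('c'): new char, reset run to 1
  Position 7 ('b'): new char, reset run to 1
  Position 8 ('c'): new char, reset run to 1
  Position 9 ('b'): new char, reset run to 1
  Position 10 ('a'): new char, reset run to 1
  Position 11 ('c'): new char, reset run to 1
  Position 12 ('c'): continues run of 'c', length=2
Longest run: 'b' with length 3

3


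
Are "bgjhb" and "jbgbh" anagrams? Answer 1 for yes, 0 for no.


Strings: "bgjhb", "jbgbh"
Sorted first:  bbghj
Sorted second: bbghj
Sorted forms match => anagrams

1


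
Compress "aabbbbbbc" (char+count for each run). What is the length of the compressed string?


Input: aabbbbbbc
Runs:
  'a' x 2 => "a2"
  'b' x 6 => "b6"
  'c' x 1 => "c1"
Compressed: "a2b6c1"
Compressed length: 6

6
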